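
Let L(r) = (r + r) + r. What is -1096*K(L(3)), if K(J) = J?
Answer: -9864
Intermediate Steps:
L(r) = 3*r (L(r) = 2*r + r = 3*r)
-1096*K(L(3)) = -3288*3 = -1096*9 = -9864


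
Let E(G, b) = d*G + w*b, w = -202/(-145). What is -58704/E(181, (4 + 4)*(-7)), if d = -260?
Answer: 2128020/1708753 ≈ 1.2454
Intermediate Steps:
w = 202/145 (w = -202*(-1/145) = 202/145 ≈ 1.3931)
E(G, b) = -260*G + 202*b/145
-58704/E(181, (4 + 4)*(-7)) = -58704/(-260*181 + 202*((4 + 4)*(-7))/145) = -58704/(-47060 + 202*(8*(-7))/145) = -58704/(-47060 + (202/145)*(-56)) = -58704/(-47060 - 11312/145) = -58704/(-6835012/145) = -58704*(-145/6835012) = 2128020/1708753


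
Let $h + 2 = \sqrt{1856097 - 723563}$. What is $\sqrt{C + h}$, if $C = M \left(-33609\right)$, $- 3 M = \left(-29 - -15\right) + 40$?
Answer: $\sqrt{291276 + \sqrt{1132534}} \approx 540.68$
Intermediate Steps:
$M = - \frac{26}{3}$ ($M = - \frac{\left(-29 - -15\right) + 40}{3} = - \frac{\left(-29 + 15\right) + 40}{3} = - \frac{-14 + 40}{3} = \left(- \frac{1}{3}\right) 26 = - \frac{26}{3} \approx -8.6667$)
$h = -2 + \sqrt{1132534}$ ($h = -2 + \sqrt{1856097 - 723563} = -2 + \sqrt{1132534} \approx 1062.2$)
$C = 291278$ ($C = \left(- \frac{26}{3}\right) \left(-33609\right) = 291278$)
$\sqrt{C + h} = \sqrt{291278 - \left(2 - \sqrt{1132534}\right)} = \sqrt{291276 + \sqrt{1132534}}$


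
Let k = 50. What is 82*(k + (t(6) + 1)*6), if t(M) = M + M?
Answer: 10496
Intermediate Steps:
t(M) = 2*M
82*(k + (t(6) + 1)*6) = 82*(50 + (2*6 + 1)*6) = 82*(50 + (12 + 1)*6) = 82*(50 + 13*6) = 82*(50 + 78) = 82*128 = 10496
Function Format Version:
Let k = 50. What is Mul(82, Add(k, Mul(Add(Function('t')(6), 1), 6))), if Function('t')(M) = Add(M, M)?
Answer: 10496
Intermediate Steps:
Function('t')(M) = Mul(2, M)
Mul(82, Add(k, Mul(Add(Function('t')(6), 1), 6))) = Mul(82, Add(50, Mul(Add(Mul(2, 6), 1), 6))) = Mul(82, Add(50, Mul(Add(12, 1), 6))) = Mul(82, Add(50, Mul(13, 6))) = Mul(82, Add(50, 78)) = Mul(82, 128) = 10496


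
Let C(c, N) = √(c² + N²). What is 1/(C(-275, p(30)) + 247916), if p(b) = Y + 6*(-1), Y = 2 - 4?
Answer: 247916/61462267367 - √75689/61462267367 ≈ 4.0292e-6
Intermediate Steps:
Y = -2
p(b) = -8 (p(b) = -2 + 6*(-1) = -2 - 6 = -8)
C(c, N) = √(N² + c²)
1/(C(-275, p(30)) + 247916) = 1/(√((-8)² + (-275)²) + 247916) = 1/(√(64 + 75625) + 247916) = 1/(√75689 + 247916) = 1/(247916 + √75689)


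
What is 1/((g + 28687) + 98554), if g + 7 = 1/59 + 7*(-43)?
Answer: 59/7489048 ≈ 7.8782e-6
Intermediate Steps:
g = -18171/59 (g = -7 + (1/59 + 7*(-43)) = -7 + (1/59 - 301) = -7 - 17758/59 = -18171/59 ≈ -307.98)
1/((g + 28687) + 98554) = 1/((-18171/59 + 28687) + 98554) = 1/(1674362/59 + 98554) = 1/(7489048/59) = 59/7489048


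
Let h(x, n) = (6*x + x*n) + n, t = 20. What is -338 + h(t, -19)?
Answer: -617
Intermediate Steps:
h(x, n) = n + 6*x + n*x (h(x, n) = (6*x + n*x) + n = n + 6*x + n*x)
-338 + h(t, -19) = -338 + (-19 + 6*20 - 19*20) = -338 + (-19 + 120 - 380) = -338 - 279 = -617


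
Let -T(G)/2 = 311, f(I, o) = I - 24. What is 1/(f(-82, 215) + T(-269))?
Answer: -1/728 ≈ -0.0013736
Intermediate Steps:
f(I, o) = -24 + I
T(G) = -622 (T(G) = -2*311 = -622)
1/(f(-82, 215) + T(-269)) = 1/((-24 - 82) - 622) = 1/(-106 - 622) = 1/(-728) = -1/728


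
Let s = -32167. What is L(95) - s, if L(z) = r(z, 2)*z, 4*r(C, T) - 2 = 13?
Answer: 130093/4 ≈ 32523.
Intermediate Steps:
r(C, T) = 15/4 (r(C, T) = 1/2 + (1/4)*13 = 1/2 + 13/4 = 15/4)
L(z) = 15*z/4
L(95) - s = (15/4)*95 - 1*(-32167) = 1425/4 + 32167 = 130093/4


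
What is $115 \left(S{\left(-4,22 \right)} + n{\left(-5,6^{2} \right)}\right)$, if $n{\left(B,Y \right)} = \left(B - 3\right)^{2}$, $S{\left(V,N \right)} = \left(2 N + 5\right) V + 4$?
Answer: $-14720$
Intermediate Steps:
$S{\left(V,N \right)} = 4 + V \left(5 + 2 N\right)$ ($S{\left(V,N \right)} = \left(5 + 2 N\right) V + 4 = V \left(5 + 2 N\right) + 4 = 4 + V \left(5 + 2 N\right)$)
$n{\left(B,Y \right)} = \left(-3 + B\right)^{2}$
$115 \left(S{\left(-4,22 \right)} + n{\left(-5,6^{2} \right)}\right) = 115 \left(\left(4 + 5 \left(-4\right) + 2 \cdot 22 \left(-4\right)\right) + \left(-3 - 5\right)^{2}\right) = 115 \left(\left(4 - 20 - 176\right) + \left(-8\right)^{2}\right) = 115 \left(-192 + 64\right) = 115 \left(-128\right) = -14720$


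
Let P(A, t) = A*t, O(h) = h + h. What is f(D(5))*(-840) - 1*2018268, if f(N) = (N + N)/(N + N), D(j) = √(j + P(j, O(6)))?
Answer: -2019108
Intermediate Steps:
O(h) = 2*h
D(j) = √13*√j (D(j) = √(j + j*(2*6)) = √(j + j*12) = √(j + 12*j) = √(13*j) = √13*√j)
f(N) = 1 (f(N) = (2*N)/((2*N)) = (2*N)*(1/(2*N)) = 1)
f(D(5))*(-840) - 1*2018268 = 1*(-840) - 1*2018268 = -840 - 2018268 = -2019108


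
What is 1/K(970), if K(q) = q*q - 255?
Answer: 1/940645 ≈ 1.0631e-6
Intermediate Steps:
K(q) = -255 + q² (K(q) = q² - 255 = -255 + q²)
1/K(970) = 1/(-255 + 970²) = 1/(-255 + 940900) = 1/940645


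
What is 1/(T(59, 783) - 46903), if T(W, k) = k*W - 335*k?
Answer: -1/263011 ≈ -3.8021e-6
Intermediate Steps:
T(W, k) = -335*k + W*k (T(W, k) = W*k - 335*k = -335*k + W*k)
1/(T(59, 783) - 46903) = 1/(783*(-335 + 59) - 46903) = 1/(783*(-276) - 46903) = 1/(-216108 - 46903) = 1/(-263011) = -1/263011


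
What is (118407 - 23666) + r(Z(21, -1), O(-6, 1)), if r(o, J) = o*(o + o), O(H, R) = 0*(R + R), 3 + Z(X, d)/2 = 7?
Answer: 94869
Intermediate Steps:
Z(X, d) = 8 (Z(X, d) = -6 + 2*7 = -6 + 14 = 8)
O(H, R) = 0 (O(H, R) = 0*(2*R) = 0)
r(o, J) = 2*o² (r(o, J) = o*(2*o) = 2*o²)
(118407 - 23666) + r(Z(21, -1), O(-6, 1)) = (118407 - 23666) + 2*8² = 94741 + 2*64 = 94741 + 128 = 94869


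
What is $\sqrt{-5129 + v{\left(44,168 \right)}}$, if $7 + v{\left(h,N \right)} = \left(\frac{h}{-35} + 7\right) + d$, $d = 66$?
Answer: $\frac{i \sqrt{6203715}}{35} \approx 71.164 i$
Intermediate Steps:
$v{\left(h,N \right)} = 66 - \frac{h}{35}$ ($v{\left(h,N \right)} = -7 + \left(\left(\frac{h}{-35} + 7\right) + 66\right) = -7 + \left(\left(h \left(- \frac{1}{35}\right) + 7\right) + 66\right) = -7 + \left(\left(- \frac{h}{35} + 7\right) + 66\right) = -7 + \left(\left(7 - \frac{h}{35}\right) + 66\right) = -7 - \left(-73 + \frac{h}{35}\right) = 66 - \frac{h}{35}$)
$\sqrt{-5129 + v{\left(44,168 \right)}} = \sqrt{-5129 + \left(66 - \frac{44}{35}\right)} = \sqrt{-5129 + \frac{2266}{35}} = \sqrt{- \frac{177249}{35}} = \frac{i \sqrt{6203715}}{35}$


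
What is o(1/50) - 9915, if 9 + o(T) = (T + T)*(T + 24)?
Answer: -12403799/1250 ≈ -9923.0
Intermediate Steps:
o(T) = -9 + 2*T*(24 + T) (o(T) = -9 + (T + T)*(T + 24) = -9 + (2*T)*(24 + T) = -9 + 2*T*(24 + T))
o(1/50) - 9915 = (-9 + 2*(1/50)² + 48/50) - 9915 = (-9 + 2*(1/50)² + 48*(1/50)) - 9915 = (-9 + 2*(1/2500) + 24/25) - 9915 = (-9 + 1/1250 + 24/25) - 9915 = -10049/1250 - 9915 = -12403799/1250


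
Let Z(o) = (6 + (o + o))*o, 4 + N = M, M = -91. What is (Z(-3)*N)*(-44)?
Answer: 0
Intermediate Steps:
N = -95 (N = -4 - 91 = -95)
Z(o) = o*(6 + 2*o) (Z(o) = (6 + 2*o)*o = o*(6 + 2*o))
(Z(-3)*N)*(-44) = ((2*(-3)*(3 - 3))*(-95))*(-44) = ((2*(-3)*0)*(-95))*(-44) = (0*(-95))*(-44) = 0*(-44) = 0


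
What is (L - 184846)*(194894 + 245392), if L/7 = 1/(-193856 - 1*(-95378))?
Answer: -1335773744569495/16413 ≈ -8.1385e+10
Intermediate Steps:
L = -7/98478 (L = 7/(-193856 - 1*(-95378)) = 7/(-193856 + 95378) = 7/(-98478) = 7*(-1/98478) = -7/98478 ≈ -7.1082e-5)
(L - 184846)*(194894 + 245392) = (-7/98478 - 184846)*(194894 + 245392) = -18203264395/98478*440286 = -1335773744569495/16413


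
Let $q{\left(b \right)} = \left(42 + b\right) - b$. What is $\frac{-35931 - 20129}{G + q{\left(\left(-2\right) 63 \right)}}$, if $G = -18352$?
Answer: $\frac{5606}{1831} \approx 3.0617$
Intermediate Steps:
$q{\left(b \right)} = 42$
$\frac{-35931 - 20129}{G + q{\left(\left(-2\right) 63 \right)}} = \frac{-35931 - 20129}{-18352 + 42} = - \frac{56060}{-18310} = \left(-56060\right) \left(- \frac{1}{18310}\right) = \frac{5606}{1831}$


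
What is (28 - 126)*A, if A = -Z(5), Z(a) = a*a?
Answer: 2450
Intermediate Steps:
Z(a) = a**2
A = -25 (A = -1*5**2 = -1*25 = -25)
(28 - 126)*A = (28 - 126)*(-25) = -98*(-25) = 2450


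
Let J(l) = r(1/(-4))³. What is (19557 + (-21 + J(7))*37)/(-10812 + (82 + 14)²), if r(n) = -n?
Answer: -1201957/102144 ≈ -11.767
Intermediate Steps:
J(l) = 1/64 (J(l) = (-1/(-4))³ = (-1*(-¼))³ = (¼)³ = 1/64)
(19557 + (-21 + J(7))*37)/(-10812 + (82 + 14)²) = (19557 + (-21 + 1/64)*37)/(-10812 + (82 + 14)²) = (19557 - 1343/64*37)/(-10812 + 96²) = (19557 - 49691/64)/(-10812 + 9216) = (1201957/64)/(-1596) = (1201957/64)*(-1/1596) = -1201957/102144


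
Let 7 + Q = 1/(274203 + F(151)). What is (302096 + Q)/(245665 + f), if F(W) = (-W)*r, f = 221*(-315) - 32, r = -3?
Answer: 82970556385/48344399808 ≈ 1.7162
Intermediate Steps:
f = -69647 (f = -69615 - 32 = -69647)
F(W) = 3*W (F(W) = -W*(-3) = 3*W)
Q = -1922591/274656 (Q = -7 + 1/(274203 + 3*151) = -7 + 1/(274203 + 453) = -7 + 1/274656 = -1922591/274656 ≈ -7.0000)
(302096 + Q)/(245665 + f) = (302096 - 1922591/274656)/(245665 - 69647) = (82970556385/274656)/176018 = (82970556385/274656)*(1/176018) = 82970556385/48344399808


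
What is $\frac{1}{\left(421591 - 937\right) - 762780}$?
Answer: $- \frac{1}{342126} \approx -2.9229 \cdot 10^{-6}$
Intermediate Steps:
$\frac{1}{\left(421591 - 937\right) - 762780} = \frac{1}{420654 - 762780} = \frac{1}{-342126} = - \frac{1}{342126}$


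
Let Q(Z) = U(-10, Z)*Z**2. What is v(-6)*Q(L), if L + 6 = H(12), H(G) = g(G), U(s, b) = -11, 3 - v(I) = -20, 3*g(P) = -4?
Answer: -122452/9 ≈ -13606.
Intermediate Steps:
g(P) = -4/3 (g(P) = (1/3)*(-4) = -4/3)
v(I) = 23 (v(I) = 3 - 1*(-20) = 3 + 20 = 23)
H(G) = -4/3
L = -22/3 (L = -6 - 4/3 = -22/3 ≈ -7.3333)
Q(Z) = -11*Z**2
v(-6)*Q(L) = 23*(-11*(-22/3)**2) = 23*(-11*484/9) = 23*(-5324/9) = -122452/9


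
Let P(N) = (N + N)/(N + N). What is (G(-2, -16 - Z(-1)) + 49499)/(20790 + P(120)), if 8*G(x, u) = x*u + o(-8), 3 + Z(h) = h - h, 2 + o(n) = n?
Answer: 49501/20791 ≈ 2.3809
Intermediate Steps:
o(n) = -2 + n
Z(h) = -3 (Z(h) = -3 + (h - h) = -3 + 0 = -3)
P(N) = 1 (P(N) = (2*N)/((2*N)) = (2*N)*(1/(2*N)) = 1)
G(x, u) = -5/4 + u*x/8 (G(x, u) = (x*u + (-2 - 8))/8 = (u*x - 10)/8 = (-10 + u*x)/8 = -5/4 + u*x/8)
(G(-2, -16 - Z(-1)) + 49499)/(20790 + P(120)) = ((-5/4 + (⅛)*(-16 - 1*(-3))*(-2)) + 49499)/(20790 + 1) = ((-5/4 + (⅛)*(-16 + 3)*(-2)) + 49499)/20791 = ((-5/4 + (⅛)*(-13)*(-2)) + 49499)*(1/20791) = ((-5/4 + 13/4) + 49499)*(1/20791) = (2 + 49499)*(1/20791) = 49501*(1/20791) = 49501/20791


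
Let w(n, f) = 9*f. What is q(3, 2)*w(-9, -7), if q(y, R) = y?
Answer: -189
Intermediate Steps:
q(3, 2)*w(-9, -7) = 3*(9*(-7)) = 3*(-63) = -189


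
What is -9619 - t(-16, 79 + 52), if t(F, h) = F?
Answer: -9603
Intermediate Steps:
-9619 - t(-16, 79 + 52) = -9619 - 1*(-16) = -9619 + 16 = -9603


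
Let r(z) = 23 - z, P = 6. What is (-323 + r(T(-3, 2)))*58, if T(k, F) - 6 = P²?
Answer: -19836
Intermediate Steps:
T(k, F) = 42 (T(k, F) = 6 + 6² = 6 + 36 = 42)
(-323 + r(T(-3, 2)))*58 = (-323 + (23 - 1*42))*58 = (-323 + (23 - 42))*58 = (-323 - 19)*58 = -342*58 = -19836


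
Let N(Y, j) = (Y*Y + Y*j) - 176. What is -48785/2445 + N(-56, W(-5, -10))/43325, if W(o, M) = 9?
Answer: -421521041/21185925 ≈ -19.896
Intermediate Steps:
N(Y, j) = -176 + Y**2 + Y*j (N(Y, j) = (Y**2 + Y*j) - 176 = -176 + Y**2 + Y*j)
-48785/2445 + N(-56, W(-5, -10))/43325 = -48785/2445 + (-176 + (-56)**2 - 56*9)/43325 = -48785*1/2445 + (-176 + 3136 - 504)*(1/43325) = -9757/489 + 2456*(1/43325) = -9757/489 + 2456/43325 = -421521041/21185925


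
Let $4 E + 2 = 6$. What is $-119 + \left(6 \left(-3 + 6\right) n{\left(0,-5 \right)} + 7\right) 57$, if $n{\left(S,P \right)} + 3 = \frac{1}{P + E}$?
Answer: $- \frac{6109}{2} \approx -3054.5$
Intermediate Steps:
$E = 1$ ($E = - \frac{1}{2} + \frac{1}{4} \cdot 6 = - \frac{1}{2} + \frac{3}{2} = 1$)
$n{\left(S,P \right)} = -3 + \frac{1}{1 + P}$ ($n{\left(S,P \right)} = -3 + \frac{1}{P + 1} = -3 + \frac{1}{1 + P}$)
$-119 + \left(6 \left(-3 + 6\right) n{\left(0,-5 \right)} + 7\right) 57 = -119 + \left(6 \left(-3 + 6\right) \frac{-2 - -15}{1 - 5} + 7\right) 57 = -119 + \left(6 \cdot 3 \frac{-2 + 15}{-4} + 7\right) 57 = -119 + \left(18 \left(\left(- \frac{1}{4}\right) 13\right) + 7\right) 57 = -119 + \left(18 \left(- \frac{13}{4}\right) + 7\right) 57 = -119 + \left(- \frac{117}{2} + 7\right) 57 = -119 - \frac{5871}{2} = - \frac{6109}{2}$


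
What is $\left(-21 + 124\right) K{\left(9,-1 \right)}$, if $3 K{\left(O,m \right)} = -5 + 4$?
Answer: $- \frac{103}{3} \approx -34.333$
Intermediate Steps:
$K{\left(O,m \right)} = - \frac{1}{3}$ ($K{\left(O,m \right)} = \frac{-5 + 4}{3} = \frac{1}{3} \left(-1\right) = - \frac{1}{3}$)
$\left(-21 + 124\right) K{\left(9,-1 \right)} = \left(-21 + 124\right) \left(- \frac{1}{3}\right) = 103 \left(- \frac{1}{3}\right) = - \frac{103}{3}$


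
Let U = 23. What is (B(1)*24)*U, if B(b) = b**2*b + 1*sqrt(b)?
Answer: 1104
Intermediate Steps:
B(b) = sqrt(b) + b**3 (B(b) = b**3 + sqrt(b) = sqrt(b) + b**3)
(B(1)*24)*U = ((sqrt(1) + 1**3)*24)*23 = ((1 + 1)*24)*23 = (2*24)*23 = 48*23 = 1104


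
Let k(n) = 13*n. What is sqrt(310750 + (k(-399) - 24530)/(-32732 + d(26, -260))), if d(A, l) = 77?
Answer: sqrt(331368929927385)/32655 ≈ 557.45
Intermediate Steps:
sqrt(310750 + (k(-399) - 24530)/(-32732 + d(26, -260))) = sqrt(310750 + (13*(-399) - 24530)/(-32732 + 77)) = sqrt(310750 + (-5187 - 24530)/(-32655)) = sqrt(310750 - 29717*(-1/32655)) = sqrt(310750 + 29717/32655) = sqrt(10147570967/32655) = sqrt(331368929927385)/32655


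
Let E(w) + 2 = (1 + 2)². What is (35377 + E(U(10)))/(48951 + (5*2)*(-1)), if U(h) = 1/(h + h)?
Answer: 35384/48941 ≈ 0.72299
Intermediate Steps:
U(h) = 1/(2*h)
E(w) = 7 (E(w) = -2 + (1 + 2)² = -2 + 3² = -2 + 9 = 7)
(35377 + E(U(10)))/(48951 + (5*2)*(-1)) = (35377 + 7)/(48951 + (5*2)*(-1)) = 35384/(48951 + 10*(-1)) = 35384/(48951 - 10) = 35384/48941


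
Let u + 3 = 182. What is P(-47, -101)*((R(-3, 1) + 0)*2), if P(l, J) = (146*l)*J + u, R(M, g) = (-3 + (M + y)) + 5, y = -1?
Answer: -2772964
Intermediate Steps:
u = 179 (u = -3 + 182 = 179)
R(M, g) = 1 + M (R(M, g) = (-3 + (M - 1)) + 5 = (-3 + (-1 + M)) + 5 = (-4 + M) + 5 = 1 + M)
P(l, J) = 179 + 146*J*l (P(l, J) = (146*l)*J + 179 = 146*J*l + 179 = 179 + 146*J*l)
P(-47, -101)*((R(-3, 1) + 0)*2) = (179 + 146*(-101)*(-47))*(((1 - 3) + 0)*2) = (179 + 693062)*((-2 + 0)*2) = 693241*(-2*2) = 693241*(-4) = -2772964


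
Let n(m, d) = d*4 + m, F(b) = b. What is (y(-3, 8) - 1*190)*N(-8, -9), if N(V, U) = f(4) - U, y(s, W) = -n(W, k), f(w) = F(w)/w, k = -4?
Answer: -1820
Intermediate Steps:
n(m, d) = m + 4*d (n(m, d) = 4*d + m = m + 4*d)
f(w) = 1 (f(w) = w/w = 1)
y(s, W) = 16 - W (y(s, W) = -(W + 4*(-4)) = -(W - 16) = -(-16 + W) = 16 - W)
N(V, U) = 1 - U
(y(-3, 8) - 1*190)*N(-8, -9) = ((16 - 1*8) - 1*190)*(1 - 1*(-9)) = ((16 - 8) - 190)*(1 + 9) = (8 - 190)*10 = -182*10 = -1820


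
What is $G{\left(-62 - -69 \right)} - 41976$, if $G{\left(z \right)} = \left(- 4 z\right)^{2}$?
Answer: $-41192$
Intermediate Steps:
$G{\left(z \right)} = 16 z^{2}$
$G{\left(-62 - -69 \right)} - 41976 = 16 \left(-62 - -69\right)^{2} - 41976 = 16 \left(-62 + 69\right)^{2} - 41976 = 16 \cdot 7^{2} - 41976 = 16 \cdot 49 - 41976 = 784 - 41976 = -41192$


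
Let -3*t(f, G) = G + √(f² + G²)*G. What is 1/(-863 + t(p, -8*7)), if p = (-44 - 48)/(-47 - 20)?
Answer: 34111911/15371772127 + 45024*√880373/15371772127 ≈ 0.0049674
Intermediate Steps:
p = 92/67 (p = -92/(-67) = -92*(-1/67) = 92/67 ≈ 1.3731)
t(f, G) = -G/3 - G*√(G² + f²)/3 (t(f, G) = -(G + √(f² + G²)*G)/3 = -(G + √(G² + f²)*G)/3 = -(G + G*√(G² + f²))/3 = -G/3 - G*√(G² + f²)/3)
1/(-863 + t(p, -8*7)) = 1/(-863 - (-8*7)*(1 + √((-8*7)² + (92/67)²))/3) = 1/(-863 - ⅓*(-56)*(1 + √((-56)² + 8464/4489))) = 1/(-863 - ⅓*(-56)*(1 + √(3136 + 8464/4489))) = 1/(-863 - ⅓*(-56)*(1 + √(14085968/4489))) = 1/(-863 - ⅓*(-56)*(1 + 4*√880373/67)) = 1/(-863 + (56/3 + 224*√880373/201)) = 1/(-2533/3 + 224*√880373/201)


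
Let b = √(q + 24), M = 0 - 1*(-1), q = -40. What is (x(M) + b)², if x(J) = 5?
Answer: 9 + 40*I ≈ 9.0 + 40.0*I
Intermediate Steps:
M = 1 (M = 0 + 1 = 1)
b = 4*I (b = √(-40 + 24) = √(-16) = 4*I ≈ 4.0*I)
(x(M) + b)² = (5 + 4*I)²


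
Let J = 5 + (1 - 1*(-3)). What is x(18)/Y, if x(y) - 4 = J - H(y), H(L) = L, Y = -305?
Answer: 1/61 ≈ 0.016393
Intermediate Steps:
J = 9 (J = 5 + (1 + 3) = 5 + 4 = 9)
x(y) = 13 - y (x(y) = 4 + (9 - y) = 13 - y)
x(18)/Y = (13 - 1*18)/(-305) = (13 - 18)*(-1/305) = -5*(-1/305) = 1/61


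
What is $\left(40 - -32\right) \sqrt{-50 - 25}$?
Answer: $360 i \sqrt{3} \approx 623.54 i$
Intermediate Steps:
$\left(40 - -32\right) \sqrt{-50 - 25} = \left(40 + 32\right) \sqrt{-75} = 72 \cdot 5 i \sqrt{3} = 360 i \sqrt{3}$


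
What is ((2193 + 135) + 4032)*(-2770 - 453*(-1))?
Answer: -14736120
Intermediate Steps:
((2193 + 135) + 4032)*(-2770 - 453*(-1)) = (2328 + 4032)*(-2770 + 453) = 6360*(-2317) = -14736120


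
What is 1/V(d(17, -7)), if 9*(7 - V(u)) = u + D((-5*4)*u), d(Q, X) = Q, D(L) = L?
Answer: 9/386 ≈ 0.023316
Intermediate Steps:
V(u) = 7 + 19*u/9 (V(u) = 7 - (u + (-5*4)*u)/9 = 7 - (u - 20*u)/9 = 7 - (-19)*u/9 = 7 + 19*u/9)
1/V(d(17, -7)) = 1/(7 + (19/9)*17) = 1/(7 + 323/9) = 1/(386/9) = 9/386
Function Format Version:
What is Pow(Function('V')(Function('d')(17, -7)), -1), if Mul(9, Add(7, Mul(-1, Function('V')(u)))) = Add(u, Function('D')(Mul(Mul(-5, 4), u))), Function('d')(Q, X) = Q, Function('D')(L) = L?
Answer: Rational(9, 386) ≈ 0.023316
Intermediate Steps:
Function('V')(u) = Add(7, Mul(Rational(19, 9), u)) (Function('V')(u) = Add(7, Mul(Rational(-1, 9), Add(u, Mul(Mul(-5, 4), u)))) = Add(7, Mul(Rational(-1, 9), Add(u, Mul(-20, u)))) = Add(7, Mul(Rational(-1, 9), Mul(-19, u))) = Add(7, Mul(Rational(19, 9), u)))
Pow(Function('V')(Function('d')(17, -7)), -1) = Pow(Add(7, Mul(Rational(19, 9), 17)), -1) = Pow(Add(7, Rational(323, 9)), -1) = Pow(Rational(386, 9), -1) = Rational(9, 386)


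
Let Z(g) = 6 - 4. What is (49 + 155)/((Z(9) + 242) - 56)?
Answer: 51/47 ≈ 1.0851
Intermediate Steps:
Z(g) = 2
(49 + 155)/((Z(9) + 242) - 56) = (49 + 155)/((2 + 242) - 56) = 204/(244 - 56) = 204/188 = 204*(1/188) = 51/47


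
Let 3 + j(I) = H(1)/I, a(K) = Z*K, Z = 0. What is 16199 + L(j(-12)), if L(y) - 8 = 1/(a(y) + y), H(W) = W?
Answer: 599647/37 ≈ 16207.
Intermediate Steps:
a(K) = 0 (a(K) = 0*K = 0)
j(I) = -3 + 1/I
L(y) = 8 + 1/y (L(y) = 8 + 1/(0 + y) = 8 + 1/y)
16199 + L(j(-12)) = 16199 + (8 + 1/(-3 + 1/(-12))) = 16199 + (8 + 1/(-3 - 1/12)) = 16199 + (8 + 1/(-37/12)) = 16199 + (8 - 12/37) = 16199 + 284/37 = 599647/37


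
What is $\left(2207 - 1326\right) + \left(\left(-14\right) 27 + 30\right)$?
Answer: $533$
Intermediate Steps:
$\left(2207 - 1326\right) + \left(\left(-14\right) 27 + 30\right) = 881 + \left(-378 + 30\right) = 881 - 348 = 533$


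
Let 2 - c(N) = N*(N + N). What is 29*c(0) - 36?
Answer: 22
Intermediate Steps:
c(N) = 2 - 2*N² (c(N) = 2 - N*(N + N) = 2 - N*2*N = 2 - 2*N²)
29*c(0) - 36 = 29*(2 - 2*0²) - 36 = 29*(2 - 2*0) - 36 = 29*(2 + 0) - 36 = 29*2 - 36 = 58 - 36 = 22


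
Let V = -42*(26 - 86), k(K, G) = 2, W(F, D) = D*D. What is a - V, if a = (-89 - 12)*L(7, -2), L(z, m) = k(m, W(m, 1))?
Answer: -2722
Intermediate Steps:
W(F, D) = D**2
L(z, m) = 2
a = -202 (a = (-89 - 12)*2 = -101*2 = -202)
V = 2520 (V = -42*(-60) = 2520)
a - V = -202 - 1*2520 = -202 - 2520 = -2722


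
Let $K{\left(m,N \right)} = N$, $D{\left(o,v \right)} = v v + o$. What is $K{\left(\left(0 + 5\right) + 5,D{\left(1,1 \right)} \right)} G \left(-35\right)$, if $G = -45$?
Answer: $3150$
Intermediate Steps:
$D{\left(o,v \right)} = o + v^{2}$ ($D{\left(o,v \right)} = v^{2} + o = o + v^{2}$)
$K{\left(\left(0 + 5\right) + 5,D{\left(1,1 \right)} \right)} G \left(-35\right) = \left(1 + 1^{2}\right) \left(-45\right) \left(-35\right) = \left(1 + 1\right) \left(-45\right) \left(-35\right) = 2 \left(-45\right) \left(-35\right) = \left(-90\right) \left(-35\right) = 3150$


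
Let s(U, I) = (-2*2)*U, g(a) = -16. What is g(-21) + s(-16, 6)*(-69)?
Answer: -4432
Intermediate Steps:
s(U, I) = -4*U
g(-21) + s(-16, 6)*(-69) = -16 - 4*(-16)*(-69) = -16 + 64*(-69) = -16 - 4416 = -4432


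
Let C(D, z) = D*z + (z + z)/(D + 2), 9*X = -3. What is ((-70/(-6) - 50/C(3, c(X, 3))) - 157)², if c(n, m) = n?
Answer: 26646244/2601 ≈ 10245.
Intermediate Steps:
X = -⅓ (X = (⅑)*(-3) = -⅓ ≈ -0.33333)
C(D, z) = D*z + 2*z/(2 + D) (C(D, z) = D*z + (2*z)/(2 + D) = D*z + 2*z/(2 + D))
((-70/(-6) - 50/C(3, c(X, 3))) - 157)² = ((-70/(-6) - 50*(-3*(2 + 3)/(2 + 3² + 2*3))) - 157)² = ((-70*(-⅙) - 50*(-15/(2 + 9 + 6))) - 157)² = ((35/3 - 50/((-⅓*⅕*17))) - 157)² = ((35/3 - 50/(-17/15)) - 157)² = ((35/3 - 50*(-15/17)) - 157)² = ((35/3 + 750/17) - 157)² = (2845/51 - 157)² = (-5162/51)² = 26646244/2601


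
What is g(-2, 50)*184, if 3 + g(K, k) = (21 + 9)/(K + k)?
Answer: -437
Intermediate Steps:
g(K, k) = -3 + 30/(K + k) (g(K, k) = -3 + (21 + 9)/(K + k) = -3 + 30/(K + k))
g(-2, 50)*184 = (3*(10 - 1*(-2) - 1*50)/(-2 + 50))*184 = (3*(10 + 2 - 50)/48)*184 = (3*(1/48)*(-38))*184 = -19/8*184 = -437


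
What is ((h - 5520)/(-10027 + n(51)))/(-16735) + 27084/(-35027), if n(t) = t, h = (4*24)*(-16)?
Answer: -565234566594/730962525715 ≈ -0.77327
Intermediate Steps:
h = -1536 (h = 96*(-16) = -1536)
((h - 5520)/(-10027 + n(51)))/(-16735) + 27084/(-35027) = ((-1536 - 5520)/(-10027 + 51))/(-16735) + 27084/(-35027) = -7056/(-9976)*(-1/16735) + 27084*(-1/35027) = -7056*(-1/9976)*(-1/16735) - 27084/35027 = (882/1247)*(-1/16735) - 27084/35027 = -882/20868545 - 27084/35027 = -565234566594/730962525715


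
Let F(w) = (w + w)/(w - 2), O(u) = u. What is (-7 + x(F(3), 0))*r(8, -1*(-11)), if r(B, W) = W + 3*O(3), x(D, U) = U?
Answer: -140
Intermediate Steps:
F(w) = 2*w/(-2 + w) (F(w) = (2*w)/(-2 + w) = 2*w/(-2 + w))
r(B, W) = 9 + W (r(B, W) = W + 3*3 = W + 9 = 9 + W)
(-7 + x(F(3), 0))*r(8, -1*(-11)) = (-7 + 0)*(9 - 1*(-11)) = -7*(9 + 11) = -7*20 = -140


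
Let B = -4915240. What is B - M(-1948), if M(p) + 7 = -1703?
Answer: -4913530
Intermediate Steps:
M(p) = -1710 (M(p) = -7 - 1703 = -1710)
B - M(-1948) = -4915240 - 1*(-1710) = -4915240 + 1710 = -4913530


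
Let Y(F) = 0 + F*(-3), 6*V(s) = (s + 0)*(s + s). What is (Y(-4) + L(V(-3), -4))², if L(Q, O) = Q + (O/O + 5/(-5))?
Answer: 225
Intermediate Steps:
V(s) = s²/3 (V(s) = ((s + 0)*(s + s))/6 = (s*(2*s))/6 = (2*s²)/6 = s²/3)
Y(F) = -3*F (Y(F) = 0 - 3*F = -3*F)
L(Q, O) = Q (L(Q, O) = Q + (1 + 5*(-⅕)) = Q + (1 - 1) = Q + 0 = Q)
(Y(-4) + L(V(-3), -4))² = (-3*(-4) + (⅓)*(-3)²)² = (12 + (⅓)*9)² = (12 + 3)² = 15² = 225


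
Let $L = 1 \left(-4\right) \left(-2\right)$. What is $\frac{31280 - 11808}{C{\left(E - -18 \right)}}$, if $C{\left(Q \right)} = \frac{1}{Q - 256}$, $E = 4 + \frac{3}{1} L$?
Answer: $-4089120$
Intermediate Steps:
$L = 8$ ($L = \left(-4\right) \left(-2\right) = 8$)
$E = 28$ ($E = 4 + \frac{3}{1} \cdot 8 = 4 + 3 \cdot 1 \cdot 8 = 4 + 3 \cdot 8 = 4 + 24 = 28$)
$C{\left(Q \right)} = \frac{1}{-256 + Q}$
$\frac{31280 - 11808}{C{\left(E - -18 \right)}} = \frac{31280 - 11808}{\frac{1}{-256 + \left(28 - -18\right)}} = \frac{19472}{\frac{1}{-256 + \left(28 + 18\right)}} = \frac{19472}{\frac{1}{-256 + 46}} = \frac{19472}{\frac{1}{-210}} = \frac{19472}{- \frac{1}{210}} = 19472 \left(-210\right) = -4089120$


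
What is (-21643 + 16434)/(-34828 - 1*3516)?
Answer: 5209/38344 ≈ 0.13585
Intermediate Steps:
(-21643 + 16434)/(-34828 - 1*3516) = -5209/(-34828 - 3516) = -5209/(-38344) = -5209*(-1/38344) = 5209/38344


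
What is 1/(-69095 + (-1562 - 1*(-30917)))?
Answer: -1/39740 ≈ -2.5164e-5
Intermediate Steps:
1/(-69095 + (-1562 - 1*(-30917))) = 1/(-69095 + (-1562 + 30917)) = 1/(-69095 + 29355) = 1/(-39740) = -1/39740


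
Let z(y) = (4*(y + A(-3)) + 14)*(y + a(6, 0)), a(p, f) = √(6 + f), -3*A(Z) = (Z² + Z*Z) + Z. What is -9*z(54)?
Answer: -102060 - 1890*√6 ≈ -1.0669e+5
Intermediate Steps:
A(Z) = -2*Z²/3 - Z/3 (A(Z) = -((Z² + Z*Z) + Z)/3 = -((Z² + Z²) + Z)/3 = -(2*Z² + Z)/3 = -(Z + 2*Z²)/3 = -2*Z²/3 - Z/3)
z(y) = (-6 + 4*y)*(y + √6) (z(y) = (4*(y - ⅓*(-3)*(1 + 2*(-3))) + 14)*(y + √(6 + 0)) = (4*(y - ⅓*(-3)*(1 - 6)) + 14)*(y + √6) = (4*(y - ⅓*(-3)*(-5)) + 14)*(y + √6) = (4*(y - 5) + 14)*(y + √6) = (4*(-5 + y) + 14)*(y + √6) = ((-20 + 4*y) + 14)*(y + √6) = (-6 + 4*y)*(y + √6))
-9*z(54) = -9*(-6*54 - 6*√6 + 4*54² + 4*54*√6) = -9*(-324 - 6*√6 + 4*2916 + 216*√6) = -9*(-324 - 6*√6 + 11664 + 216*√6) = -9*(11340 + 210*√6) = -102060 - 1890*√6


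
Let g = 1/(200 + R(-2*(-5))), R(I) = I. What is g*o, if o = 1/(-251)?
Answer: -1/52710 ≈ -1.8972e-5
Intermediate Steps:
o = -1/251 ≈ -0.0039841
g = 1/210 (g = 1/(200 - 2*(-5)) = 1/(200 + 10) = 1/210 ≈ 0.0047619)
g*o = (1/210)*(-1/251) = -1/52710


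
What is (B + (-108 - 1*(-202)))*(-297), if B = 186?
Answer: -83160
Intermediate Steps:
(B + (-108 - 1*(-202)))*(-297) = (186 + (-108 - 1*(-202)))*(-297) = (186 + (-108 + 202))*(-297) = (186 + 94)*(-297) = 280*(-297) = -83160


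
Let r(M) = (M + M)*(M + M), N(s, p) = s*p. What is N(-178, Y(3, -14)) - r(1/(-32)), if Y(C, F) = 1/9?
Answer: -45577/2304 ≈ -19.782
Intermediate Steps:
Y(C, F) = ⅑
N(s, p) = p*s
r(M) = 4*M² (r(M) = (2*M)*(2*M) = 4*M²)
N(-178, Y(3, -14)) - r(1/(-32)) = (⅑)*(-178) - 4*(1/(-32))² = -178/9 - 4*(-1/32)² = -178/9 - 4/1024 = -178/9 - 1*1/256 = -178/9 - 1/256 = -45577/2304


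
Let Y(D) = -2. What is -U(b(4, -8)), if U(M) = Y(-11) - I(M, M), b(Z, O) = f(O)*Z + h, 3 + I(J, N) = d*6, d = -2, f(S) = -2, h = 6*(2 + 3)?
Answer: -13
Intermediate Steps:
h = 30 (h = 6*5 = 30)
I(J, N) = -15 (I(J, N) = -3 - 2*6 = -3 - 12 = -15)
b(Z, O) = 30 - 2*Z (b(Z, O) = -2*Z + 30 = 30 - 2*Z)
U(M) = 13 (U(M) = -2 - 1*(-15) = -2 + 15 = 13)
-U(b(4, -8)) = -1*13 = -13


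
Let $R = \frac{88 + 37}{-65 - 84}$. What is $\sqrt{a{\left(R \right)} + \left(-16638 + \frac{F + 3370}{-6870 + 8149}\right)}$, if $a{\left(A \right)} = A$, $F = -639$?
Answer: $\frac{3 i \sqrt{67133362054226}}{190571} \approx 128.98 i$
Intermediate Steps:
$R = - \frac{125}{149}$ ($R = \frac{125}{-149} = 125 \left(- \frac{1}{149}\right) = - \frac{125}{149} \approx -0.83893$)
$\sqrt{a{\left(R \right)} + \left(-16638 + \frac{F + 3370}{-6870 + 8149}\right)} = \sqrt{- \frac{125}{149} - \left(16638 - \frac{-639 + 3370}{-6870 + 8149}\right)} = \sqrt{- \frac{125}{149} - \left(16638 - \frac{2731}{1279}\right)} = \sqrt{- \frac{125}{149} + \left(-16638 + 2731 \cdot \frac{1}{1279}\right)} = \sqrt{- \frac{125}{149} + \left(-16638 + \frac{2731}{1279}\right)} = \sqrt{- \frac{125}{149} - \frac{21277271}{1279}} = \sqrt{- \frac{3170473254}{190571}} = \frac{3 i \sqrt{67133362054226}}{190571}$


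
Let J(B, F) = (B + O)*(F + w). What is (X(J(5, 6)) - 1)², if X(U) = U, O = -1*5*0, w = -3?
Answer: 196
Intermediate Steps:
O = 0 (O = -5*0 = 0)
J(B, F) = B*(-3 + F) (J(B, F) = (B + 0)*(F - 3) = B*(-3 + F))
(X(J(5, 6)) - 1)² = (5*(-3 + 6) - 1)² = (5*3 - 1)² = (15 - 1)² = 14² = 196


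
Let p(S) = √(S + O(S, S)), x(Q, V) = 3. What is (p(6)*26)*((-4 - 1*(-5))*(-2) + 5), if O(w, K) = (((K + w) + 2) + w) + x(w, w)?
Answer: 78*√29 ≈ 420.04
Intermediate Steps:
O(w, K) = 5 + K + 2*w (O(w, K) = (((K + w) + 2) + w) + 3 = ((2 + K + w) + w) + 3 = (2 + K + 2*w) + 3 = 5 + K + 2*w)
p(S) = √(5 + 4*S) (p(S) = √(S + (5 + S + 2*S)) = √(S + (5 + 3*S)) = √(5 + 4*S))
(p(6)*26)*((-4 - 1*(-5))*(-2) + 5) = (√(5 + 4*6)*26)*((-4 - 1*(-5))*(-2) + 5) = (√(5 + 24)*26)*((-4 + 5)*(-2) + 5) = (√29*26)*(1*(-2) + 5) = (26*√29)*(-2 + 5) = (26*√29)*3 = 78*√29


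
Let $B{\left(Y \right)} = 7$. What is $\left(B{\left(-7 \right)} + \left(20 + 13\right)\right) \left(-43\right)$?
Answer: $-1720$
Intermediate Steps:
$\left(B{\left(-7 \right)} + \left(20 + 13\right)\right) \left(-43\right) = \left(7 + \left(20 + 13\right)\right) \left(-43\right) = \left(7 + 33\right) \left(-43\right) = 40 \left(-43\right) = -1720$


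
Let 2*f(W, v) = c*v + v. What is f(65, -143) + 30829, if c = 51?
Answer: 27111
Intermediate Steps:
f(W, v) = 26*v (f(W, v) = (51*v + v)/2 = (52*v)/2 = 26*v)
f(65, -143) + 30829 = 26*(-143) + 30829 = -3718 + 30829 = 27111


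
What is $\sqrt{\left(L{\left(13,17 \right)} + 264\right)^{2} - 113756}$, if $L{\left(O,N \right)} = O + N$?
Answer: $2 i \sqrt{6830} \approx 165.29 i$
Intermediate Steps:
$L{\left(O,N \right)} = N + O$
$\sqrt{\left(L{\left(13,17 \right)} + 264\right)^{2} - 113756} = \sqrt{\left(\left(17 + 13\right) + 264\right)^{2} - 113756} = \sqrt{\left(30 + 264\right)^{2} + \left(-160270 + 46514\right)} = \sqrt{294^{2} - 113756} = \sqrt{86436 - 113756} = \sqrt{-27320} = 2 i \sqrt{6830}$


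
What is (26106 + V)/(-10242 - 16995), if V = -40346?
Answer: 14240/27237 ≈ 0.52282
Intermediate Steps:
(26106 + V)/(-10242 - 16995) = (26106 - 40346)/(-10242 - 16995) = -14240/(-27237) = -14240*(-1/27237) = 14240/27237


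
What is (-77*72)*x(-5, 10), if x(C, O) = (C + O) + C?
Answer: 0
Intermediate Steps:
x(C, O) = O + 2*C
(-77*72)*x(-5, 10) = (-77*72)*(10 + 2*(-5)) = -5544*(10 - 10) = -5544*0 = 0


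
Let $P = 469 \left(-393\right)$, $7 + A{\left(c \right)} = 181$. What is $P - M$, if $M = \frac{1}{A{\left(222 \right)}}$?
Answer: $- \frac{32071159}{174} \approx -1.8432 \cdot 10^{5}$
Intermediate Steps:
$A{\left(c \right)} = 174$ ($A{\left(c \right)} = -7 + 181 = 174$)
$P = -184317$
$M = \frac{1}{174} \approx 0.0057471$
$P - M = -184317 - \frac{1}{174} = - \frac{32071159}{174}$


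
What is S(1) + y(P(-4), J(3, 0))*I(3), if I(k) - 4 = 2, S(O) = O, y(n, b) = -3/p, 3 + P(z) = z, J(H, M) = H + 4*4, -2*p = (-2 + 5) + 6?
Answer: 5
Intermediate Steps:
p = -9/2 (p = -((-2 + 5) + 6)/2 = -(3 + 6)/2 = -½*9 = -9/2 ≈ -4.5000)
J(H, M) = 16 + H (J(H, M) = H + 16 = 16 + H)
P(z) = -3 + z
y(n, b) = ⅔ (y(n, b) = -3/(-9/2) = -3*(-2/9) = ⅔)
I(k) = 6 (I(k) = 4 + 2 = 6)
S(1) + y(P(-4), J(3, 0))*I(3) = 1 + (⅔)*6 = 1 + 4 = 5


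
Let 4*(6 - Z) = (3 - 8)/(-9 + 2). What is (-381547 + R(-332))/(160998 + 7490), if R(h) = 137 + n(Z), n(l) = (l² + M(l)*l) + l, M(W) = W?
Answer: -149483869/66047296 ≈ -2.2633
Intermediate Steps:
Z = 163/28 (Z = 6 - (3 - 8)/(4*(-9 + 2)) = 6 - (-5)/(4*(-7)) = 6 - (-5)*(-1)/(4*7) = 6 - ¼*5/7 = 6 - 5/28 = 163/28 ≈ 5.8214)
n(l) = l + 2*l² (n(l) = (l² + l*l) + l = (l² + l²) + l = 2*l² + l = l + 2*l²)
R(h) = 82555/392 (R(h) = 137 + 163*(1 + 2*(163/28))/28 = 137 + 163*(1 + 163/14)/28 = 137 + (163/28)*(177/14) = 137 + 28851/392 = 82555/392)
(-381547 + R(-332))/(160998 + 7490) = (-381547 + 82555/392)/(160998 + 7490) = -149483869/392/168488 = -149483869/392*1/168488 = -149483869/66047296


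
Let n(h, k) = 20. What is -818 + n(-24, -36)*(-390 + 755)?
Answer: 6482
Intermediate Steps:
-818 + n(-24, -36)*(-390 + 755) = -818 + 20*(-390 + 755) = -818 + 20*365 = -818 + 7300 = 6482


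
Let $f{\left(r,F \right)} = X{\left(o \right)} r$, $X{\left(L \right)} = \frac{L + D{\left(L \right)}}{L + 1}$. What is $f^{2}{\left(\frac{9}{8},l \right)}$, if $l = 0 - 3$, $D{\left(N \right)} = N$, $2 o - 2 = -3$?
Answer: $\frac{81}{16} \approx 5.0625$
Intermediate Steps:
$o = - \frac{1}{2}$ ($o = 1 + \frac{1}{2} \left(-3\right) = 1 - \frac{3}{2} = - \frac{1}{2} \approx -0.5$)
$X{\left(L \right)} = \frac{2 L}{1 + L}$ ($X{\left(L \right)} = \frac{L + L}{L + 1} = \frac{2 L}{1 + L}$)
$l = -3$ ($l = 0 - 3 = -3$)
$f{\left(r,F \right)} = - 2 r$ ($f{\left(r,F \right)} = 2 \left(- \frac{1}{2}\right) \frac{1}{1 - \frac{1}{2}} r = 2 \left(- \frac{1}{2}\right) \frac{1}{\frac{1}{2}} r = 2 \left(- \frac{1}{2}\right) 2 r = - 2 r$)
$f^{2}{\left(\frac{9}{8},l \right)} = \left(- 2 \cdot \frac{9}{8}\right)^{2} = \left(- 2 \cdot 9 \cdot \frac{1}{8}\right)^{2} = \left(\left(-2\right) \frac{9}{8}\right)^{2} = \left(- \frac{9}{4}\right)^{2} = \frac{81}{16}$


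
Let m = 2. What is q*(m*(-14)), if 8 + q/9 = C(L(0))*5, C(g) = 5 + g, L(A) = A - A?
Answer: -4284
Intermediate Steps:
L(A) = 0
q = 153 (q = -72 + 9*((5 + 0)*5) = -72 + 9*(5*5) = -72 + 9*25 = -72 + 225 = 153)
q*(m*(-14)) = 153*(2*(-14)) = 153*(-28) = -4284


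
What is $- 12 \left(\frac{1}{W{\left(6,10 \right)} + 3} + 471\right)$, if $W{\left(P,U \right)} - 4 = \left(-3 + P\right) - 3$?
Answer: $- \frac{39576}{7} \approx -5653.7$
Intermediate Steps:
$W{\left(P,U \right)} = -2 + P$ ($W{\left(P,U \right)} = 4 + \left(\left(-3 + P\right) - 3\right) = 4 + \left(-6 + P\right) = -2 + P$)
$- 12 \left(\frac{1}{W{\left(6,10 \right)} + 3} + 471\right) = - 12 \left(\frac{1}{\left(-2 + 6\right) + 3} + 471\right) = - 12 \left(\frac{1}{4 + 3} + 471\right) = - 12 \left(\frac{1}{7} + 471\right) = \left(-12\right) \frac{3298}{7} = - \frac{39576}{7}$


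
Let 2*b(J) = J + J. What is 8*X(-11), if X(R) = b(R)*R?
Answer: 968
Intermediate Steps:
b(J) = J (b(J) = (J + J)/2 = (2*J)/2 = J)
X(R) = R**2 (X(R) = R*R = R**2)
8*X(-11) = 8*(-11)**2 = 8*121 = 968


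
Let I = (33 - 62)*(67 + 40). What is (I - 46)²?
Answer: 9916201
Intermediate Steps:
I = -3103 (I = -29*107 = -3103)
(I - 46)² = (-3103 - 46)² = (-3149)² = 9916201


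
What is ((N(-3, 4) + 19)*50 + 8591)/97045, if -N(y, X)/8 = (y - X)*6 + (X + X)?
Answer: 23141/97045 ≈ 0.23846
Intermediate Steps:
N(y, X) = -48*y + 32*X (N(y, X) = -8*((y - X)*6 + (X + X)) = -8*((-6*X + 6*y) + 2*X) = -8*(-4*X + 6*y) = -48*y + 32*X)
((N(-3, 4) + 19)*50 + 8591)/97045 = (((-48*(-3) + 32*4) + 19)*50 + 8591)/97045 = (((144 + 128) + 19)*50 + 8591)*(1/97045) = ((272 + 19)*50 + 8591)*(1/97045) = (291*50 + 8591)*(1/97045) = (14550 + 8591)*(1/97045) = 23141*(1/97045) = 23141/97045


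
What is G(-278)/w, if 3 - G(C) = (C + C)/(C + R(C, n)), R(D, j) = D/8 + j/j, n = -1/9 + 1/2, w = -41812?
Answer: -1517/52139564 ≈ -2.9095e-5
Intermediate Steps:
n = 7/18 (n = -1*⅑ + 1*(½) = -⅑ + ½ = 7/18 ≈ 0.38889)
R(D, j) = 1 + D/8 (R(D, j) = D*(⅛) + 1 = D/8 + 1 = 1 + D/8)
G(C) = 3 - 2*C/(1 + 9*C/8) (G(C) = 3 - (C + C)/(C + (1 + C/8)) = 3 - 2*C/(1 + 9*C/8))
G(-278)/w = ((24 + 11*(-278))/(8 + 9*(-278)))/(-41812) = ((24 - 3058)/(8 - 2502))*(-1/41812) = (-3034/(-2494))*(-1/41812) = -1/2494*(-3034)*(-1/41812) = (1517/1247)*(-1/41812) = -1517/52139564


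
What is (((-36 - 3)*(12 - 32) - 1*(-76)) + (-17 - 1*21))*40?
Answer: 32720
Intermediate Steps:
(((-36 - 3)*(12 - 32) - 1*(-76)) + (-17 - 1*21))*40 = ((-39*(-20) + 76) + (-17 - 21))*40 = ((780 + 76) - 38)*40 = (856 - 38)*40 = 818*40 = 32720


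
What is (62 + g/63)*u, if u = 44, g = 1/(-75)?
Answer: 12889756/4725 ≈ 2728.0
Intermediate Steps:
g = -1/75 ≈ -0.013333
(62 + g/63)*u = (62 - 1/75/63)*44 = (62 - 1/75*1/63)*44 = (62 - 1/4725)*44 = (292949/4725)*44 = 12889756/4725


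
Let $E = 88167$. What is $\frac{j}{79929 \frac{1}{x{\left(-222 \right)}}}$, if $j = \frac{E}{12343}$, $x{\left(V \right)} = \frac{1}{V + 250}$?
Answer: $\frac{29389}{9207927372} \approx 3.1917 \cdot 10^{-6}$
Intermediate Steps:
$x{\left(V \right)} = \frac{1}{250 + V}$
$j = \frac{88167}{12343} \approx 7.1431$
$\frac{j}{79929 \frac{1}{x{\left(-222 \right)}}} = \frac{88167}{12343 \frac{79929}{\frac{1}{250 - 222}}} = \frac{88167}{12343 \frac{79929}{\frac{1}{28}}} = \frac{88167}{12343 \cdot 79929 \frac{1}{\frac{1}{28}}} = \frac{88167}{12343 \cdot 79929 \cdot 28} = \frac{88167}{12343 \cdot 2238012} = \frac{88167}{12343} \cdot \frac{1}{2238012} = \frac{29389}{9207927372}$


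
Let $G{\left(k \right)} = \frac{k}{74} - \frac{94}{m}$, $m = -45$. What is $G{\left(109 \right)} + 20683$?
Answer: $\frac{68886251}{3330} \approx 20687.0$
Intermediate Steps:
$G{\left(k \right)} = \frac{94}{45} + \frac{k}{74}$ ($G{\left(k \right)} = \frac{k}{74} - \frac{94}{-45} = k \frac{1}{74} - - \frac{94}{45} = \frac{k}{74} + \frac{94}{45} = \frac{94}{45} + \frac{k}{74}$)
$G{\left(109 \right)} + 20683 = \left(\frac{94}{45} + \frac{1}{74} \cdot 109\right) + 20683 = \left(\frac{94}{45} + \frac{109}{74}\right) + 20683 = \frac{11861}{3330} + 20683 = \frac{68886251}{3330}$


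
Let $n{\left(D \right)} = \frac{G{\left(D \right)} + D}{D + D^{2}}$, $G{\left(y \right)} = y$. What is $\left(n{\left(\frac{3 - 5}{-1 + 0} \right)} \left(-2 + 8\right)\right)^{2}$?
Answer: $16$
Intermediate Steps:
$n{\left(D \right)} = \frac{2 D}{D + D^{2}}$ ($n{\left(D \right)} = \frac{D + D}{D + D^{2}} = \frac{2 D}{D + D^{2}}$)
$\left(n{\left(\frac{3 - 5}{-1 + 0} \right)} \left(-2 + 8\right)\right)^{2} = \left(\frac{2}{1 + \frac{3 - 5}{-1 + 0}} \left(-2 + 8\right)\right)^{2} = \left(\frac{2}{1 - \frac{2}{-1}} \cdot 6\right)^{2} = \left(\frac{2}{1 - -2} \cdot 6\right)^{2} = \left(\frac{2}{1 + 2} \cdot 6\right)^{2} = \left(\frac{2}{3} \cdot 6\right)^{2} = 4^{2} = 16$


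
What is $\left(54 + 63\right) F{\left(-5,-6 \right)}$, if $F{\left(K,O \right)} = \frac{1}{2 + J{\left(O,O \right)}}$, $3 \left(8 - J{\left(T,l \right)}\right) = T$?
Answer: $\frac{39}{4} \approx 9.75$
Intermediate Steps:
$J{\left(T,l \right)} = 8 - \frac{T}{3}$
$F{\left(K,O \right)} = \frac{1}{10 - \frac{O}{3}}$ ($F{\left(K,O \right)} = \frac{1}{2 - \left(-8 + \frac{O}{3}\right)} = \frac{1}{10 - \frac{O}{3}}$)
$\left(54 + 63\right) F{\left(-5,-6 \right)} = \left(54 + 63\right) \left(- \frac{3}{-30 - 6}\right) = 117 \left(- \frac{3}{-36}\right) = 117 \left(\left(-3\right) \left(- \frac{1}{36}\right)\right) = 117 \cdot \frac{1}{12} = \frac{39}{4}$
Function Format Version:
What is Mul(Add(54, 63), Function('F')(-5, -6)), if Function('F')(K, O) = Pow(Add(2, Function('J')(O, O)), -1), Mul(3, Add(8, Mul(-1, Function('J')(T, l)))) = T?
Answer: Rational(39, 4) ≈ 9.7500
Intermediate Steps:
Function('J')(T, l) = Add(8, Mul(Rational(-1, 3), T))
Function('F')(K, O) = Pow(Add(10, Mul(Rational(-1, 3), O)), -1) (Function('F')(K, O) = Pow(Add(2, Add(8, Mul(Rational(-1, 3), O))), -1) = Pow(Add(10, Mul(Rational(-1, 3), O)), -1))
Mul(Add(54, 63), Function('F')(-5, -6)) = Mul(Add(54, 63), Mul(-3, Pow(Add(-30, -6), -1))) = Mul(117, Mul(-3, Pow(-36, -1))) = Mul(117, Mul(-3, Rational(-1, 36))) = Mul(117, Rational(1, 12)) = Rational(39, 4)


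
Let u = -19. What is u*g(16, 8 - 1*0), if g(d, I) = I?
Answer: -152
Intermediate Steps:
u*g(16, 8 - 1*0) = -19*(8 - 1*0) = -19*(8 + 0) = -19*8 = -152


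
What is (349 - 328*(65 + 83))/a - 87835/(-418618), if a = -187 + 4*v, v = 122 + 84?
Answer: -2874191945/38094238 ≈ -75.449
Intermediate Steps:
v = 206
a = 637 (a = -187 + 4*206 = -187 + 824 = 637)
(349 - 328*(65 + 83))/a - 87835/(-418618) = (349 - 328*(65 + 83))/637 - 87835/(-418618) = (349 - 328*148)*(1/637) - 87835*(-1/418618) = (349 - 48544)*(1/637) + 87835/418618 = -48195*1/637 + 87835/418618 = -6885/91 + 87835/418618 = -2874191945/38094238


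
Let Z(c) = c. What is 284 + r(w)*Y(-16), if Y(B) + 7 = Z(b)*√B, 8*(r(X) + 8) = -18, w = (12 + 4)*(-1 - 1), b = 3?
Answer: 1423/4 - 123*I ≈ 355.75 - 123.0*I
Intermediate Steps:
w = -32 (w = 16*(-2) = -32)
r(X) = -41/4 (r(X) = -8 + (⅛)*(-18) = -8 - 9/4 = -41/4)
Y(B) = -7 + 3*√B
284 + r(w)*Y(-16) = 284 - 41*(-7 + 3*√(-16))/4 = 284 - 41*(-7 + 3*(4*I))/4 = 284 - 41*(-7 + 12*I)/4 = 284 + (287/4 - 123*I) = 1423/4 - 123*I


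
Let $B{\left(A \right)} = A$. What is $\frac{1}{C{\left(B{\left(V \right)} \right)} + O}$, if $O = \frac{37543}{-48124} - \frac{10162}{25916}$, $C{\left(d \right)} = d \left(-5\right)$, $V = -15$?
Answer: $\frac{311795396}{23019154581} \approx 0.013545$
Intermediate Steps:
$C{\left(d \right)} = - 5 d$
$O = - \frac{365500119}{311795396}$ ($O = 37543 \left(- \frac{1}{48124}\right) - \frac{5081}{12958} = - \frac{37543}{48124} - \frac{5081}{12958} = - \frac{365500119}{311795396} \approx -1.1722$)
$\frac{1}{C{\left(B{\left(V \right)} \right)} + O} = \frac{1}{\left(-5\right) \left(-15\right) - \frac{365500119}{311795396}} = \frac{1}{75 - \frac{365500119}{311795396}} = \frac{1}{\frac{23019154581}{311795396}} = \frac{311795396}{23019154581}$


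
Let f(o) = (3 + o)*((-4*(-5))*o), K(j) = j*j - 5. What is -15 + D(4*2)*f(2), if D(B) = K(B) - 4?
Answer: 10985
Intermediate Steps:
K(j) = -5 + j**2 (K(j) = j**2 - 5 = -5 + j**2)
D(B) = -9 + B**2 (D(B) = (-5 + B**2) - 4 = -9 + B**2)
f(o) = 20*o*(3 + o) (f(o) = (3 + o)*(20*o) = 20*o*(3 + o))
-15 + D(4*2)*f(2) = -15 + (-9 + (4*2)**2)*(20*2*(3 + 2)) = -15 + (-9 + 8**2)*(20*2*5) = -15 + (-9 + 64)*200 = -15 + 55*200 = -15 + 11000 = 10985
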